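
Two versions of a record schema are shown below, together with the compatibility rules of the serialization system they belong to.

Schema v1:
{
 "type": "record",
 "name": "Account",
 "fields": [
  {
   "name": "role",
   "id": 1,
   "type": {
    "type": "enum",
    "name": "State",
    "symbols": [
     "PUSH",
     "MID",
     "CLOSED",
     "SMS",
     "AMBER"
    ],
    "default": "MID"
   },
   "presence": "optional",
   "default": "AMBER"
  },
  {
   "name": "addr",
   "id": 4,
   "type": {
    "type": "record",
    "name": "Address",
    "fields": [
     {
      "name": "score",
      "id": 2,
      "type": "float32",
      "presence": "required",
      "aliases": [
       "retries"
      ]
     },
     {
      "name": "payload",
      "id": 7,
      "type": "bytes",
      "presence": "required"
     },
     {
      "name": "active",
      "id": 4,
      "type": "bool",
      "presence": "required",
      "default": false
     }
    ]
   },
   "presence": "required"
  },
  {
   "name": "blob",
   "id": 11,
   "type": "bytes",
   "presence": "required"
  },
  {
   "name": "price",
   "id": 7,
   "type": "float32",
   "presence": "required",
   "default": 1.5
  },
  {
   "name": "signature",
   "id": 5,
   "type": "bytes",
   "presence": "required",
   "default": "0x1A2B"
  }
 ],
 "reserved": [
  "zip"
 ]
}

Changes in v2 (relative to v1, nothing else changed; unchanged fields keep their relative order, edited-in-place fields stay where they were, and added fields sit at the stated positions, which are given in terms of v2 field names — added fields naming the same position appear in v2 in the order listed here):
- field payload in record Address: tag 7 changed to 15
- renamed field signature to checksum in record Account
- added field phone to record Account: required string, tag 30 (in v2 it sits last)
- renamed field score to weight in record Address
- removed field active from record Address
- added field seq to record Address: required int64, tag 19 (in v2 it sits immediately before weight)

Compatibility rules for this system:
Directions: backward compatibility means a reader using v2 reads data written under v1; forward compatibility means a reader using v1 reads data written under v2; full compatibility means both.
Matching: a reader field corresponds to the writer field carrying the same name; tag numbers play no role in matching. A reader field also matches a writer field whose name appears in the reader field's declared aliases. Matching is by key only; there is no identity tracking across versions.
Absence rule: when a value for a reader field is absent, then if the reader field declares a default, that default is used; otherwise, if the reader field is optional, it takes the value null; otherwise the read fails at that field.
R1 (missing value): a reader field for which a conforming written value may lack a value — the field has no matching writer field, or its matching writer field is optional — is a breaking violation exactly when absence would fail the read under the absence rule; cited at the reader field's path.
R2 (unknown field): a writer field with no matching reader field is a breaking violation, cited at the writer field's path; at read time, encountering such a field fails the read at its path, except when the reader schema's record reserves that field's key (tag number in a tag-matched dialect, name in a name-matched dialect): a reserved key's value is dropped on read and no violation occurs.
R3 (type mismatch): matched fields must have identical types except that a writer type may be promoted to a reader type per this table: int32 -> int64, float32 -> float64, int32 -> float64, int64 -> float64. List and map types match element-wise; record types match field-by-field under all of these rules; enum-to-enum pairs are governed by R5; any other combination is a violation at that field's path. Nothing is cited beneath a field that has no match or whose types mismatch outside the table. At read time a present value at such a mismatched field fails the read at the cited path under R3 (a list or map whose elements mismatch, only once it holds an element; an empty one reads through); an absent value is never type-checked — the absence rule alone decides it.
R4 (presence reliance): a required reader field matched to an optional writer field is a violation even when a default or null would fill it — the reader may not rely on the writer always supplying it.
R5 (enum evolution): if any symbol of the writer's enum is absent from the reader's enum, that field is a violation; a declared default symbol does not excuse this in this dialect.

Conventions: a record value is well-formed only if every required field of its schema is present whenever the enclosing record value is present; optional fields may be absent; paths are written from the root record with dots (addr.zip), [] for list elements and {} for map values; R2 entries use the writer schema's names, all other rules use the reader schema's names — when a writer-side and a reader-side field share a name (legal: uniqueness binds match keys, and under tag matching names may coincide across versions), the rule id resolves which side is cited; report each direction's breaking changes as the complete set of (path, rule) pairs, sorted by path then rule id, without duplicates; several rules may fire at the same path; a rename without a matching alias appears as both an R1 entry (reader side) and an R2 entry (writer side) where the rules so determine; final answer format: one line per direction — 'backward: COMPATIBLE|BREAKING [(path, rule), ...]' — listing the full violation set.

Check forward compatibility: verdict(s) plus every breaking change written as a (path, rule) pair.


forward: BREAKING [(addr.score, R1), (addr.seq, R2), (addr.weight, R2), (checksum, R2), (phone, R2)]

in Account below, arrows point writer -> reader
forward pass over Account, reader schema v1, writer schema v2:
  role: State -> State, writer optional; from role
  addr: Address -> Address, writer required; from addr
  blob: bytes -> bytes, writer required; from blob
  price: float32 -> float32, writer required; from price
  signature: no writer-side match
  writer field checksum has no reader counterpart
  writer field phone has no reader counterpart
  addr.score: no writer-side match
  addr.payload: bytes -> bytes, writer required; from addr.payload
  addr.active: no writer-side match
  writer field addr.seq has no reader counterpart
  writer field addr.weight has no reader counterpart
  rule R1 violated at addr.score
  rule R2 violated at addr.seq
  rule R2 violated at addr.weight
  rule R2 violated at checksum
  rule R2 violated at phone
  => forward: BREAKING (5)
the rest of the Account diff is inert for this question:
  field payload in record Address: tag 7 changed to 15 -> no rule fires on it in Account's dialect; the asked verdict holds
  removed field active from record Address -> matters only for Account's backward compatibility — outside the asked direction


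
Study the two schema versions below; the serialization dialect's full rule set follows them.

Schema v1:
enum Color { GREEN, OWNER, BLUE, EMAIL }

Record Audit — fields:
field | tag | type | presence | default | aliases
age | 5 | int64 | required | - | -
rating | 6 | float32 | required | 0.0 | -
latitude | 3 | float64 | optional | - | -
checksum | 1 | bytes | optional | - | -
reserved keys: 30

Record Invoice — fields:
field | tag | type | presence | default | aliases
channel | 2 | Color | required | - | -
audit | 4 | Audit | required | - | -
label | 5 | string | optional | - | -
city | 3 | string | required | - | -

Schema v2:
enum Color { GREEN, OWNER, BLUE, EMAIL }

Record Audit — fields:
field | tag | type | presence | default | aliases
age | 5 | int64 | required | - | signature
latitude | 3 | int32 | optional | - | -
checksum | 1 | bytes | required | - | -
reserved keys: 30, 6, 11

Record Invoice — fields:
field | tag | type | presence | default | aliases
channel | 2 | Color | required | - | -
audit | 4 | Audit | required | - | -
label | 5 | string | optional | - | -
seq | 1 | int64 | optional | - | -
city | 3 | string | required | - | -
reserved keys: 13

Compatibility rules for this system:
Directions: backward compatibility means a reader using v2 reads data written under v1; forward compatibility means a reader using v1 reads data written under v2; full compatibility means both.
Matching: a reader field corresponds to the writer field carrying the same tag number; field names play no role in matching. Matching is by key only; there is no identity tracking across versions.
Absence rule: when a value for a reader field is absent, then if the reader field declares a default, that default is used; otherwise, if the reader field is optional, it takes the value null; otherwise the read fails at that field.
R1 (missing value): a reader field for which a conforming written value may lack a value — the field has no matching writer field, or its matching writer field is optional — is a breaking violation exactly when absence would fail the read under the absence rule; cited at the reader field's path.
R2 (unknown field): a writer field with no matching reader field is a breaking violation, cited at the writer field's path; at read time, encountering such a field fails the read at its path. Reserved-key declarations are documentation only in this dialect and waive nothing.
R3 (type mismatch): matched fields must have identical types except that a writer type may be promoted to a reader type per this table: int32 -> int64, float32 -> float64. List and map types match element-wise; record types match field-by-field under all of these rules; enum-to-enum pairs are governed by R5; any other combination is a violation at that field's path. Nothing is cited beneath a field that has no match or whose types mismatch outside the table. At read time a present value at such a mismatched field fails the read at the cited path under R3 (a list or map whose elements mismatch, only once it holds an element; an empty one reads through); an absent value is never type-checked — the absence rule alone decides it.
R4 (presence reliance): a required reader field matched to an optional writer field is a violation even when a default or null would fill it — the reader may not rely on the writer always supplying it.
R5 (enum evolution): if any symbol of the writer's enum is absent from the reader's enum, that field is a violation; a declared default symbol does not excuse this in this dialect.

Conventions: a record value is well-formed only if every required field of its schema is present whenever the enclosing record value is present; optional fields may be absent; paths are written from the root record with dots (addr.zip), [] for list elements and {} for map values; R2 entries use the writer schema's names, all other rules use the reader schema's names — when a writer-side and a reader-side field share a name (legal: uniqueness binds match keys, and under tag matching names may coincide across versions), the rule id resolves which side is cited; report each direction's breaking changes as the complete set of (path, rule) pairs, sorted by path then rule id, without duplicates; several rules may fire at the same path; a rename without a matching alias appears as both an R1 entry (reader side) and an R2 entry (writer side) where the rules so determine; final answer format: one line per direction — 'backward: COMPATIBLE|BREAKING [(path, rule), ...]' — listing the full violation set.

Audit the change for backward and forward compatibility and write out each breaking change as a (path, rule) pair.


backward: BREAKING [(audit.checksum, R1), (audit.checksum, R4), (audit.latitude, R3), (audit.rating, R2)]; forward: BREAKING [(audit.latitude, R3), (seq, R2)]

in Invoice below, arrows point writer -> reader
checking backward for Invoice: reader v2 against writer v1:
  writer required, Color -> Color: reader channel maps from writer channel
  writer required, Audit -> Audit: reader audit maps from writer audit
  writer optional, string -> string: reader label maps from writer label
  seq: no writer-side match
  writer required, string -> string: reader city maps from writer city
  writer required, int64 -> int64: reader audit.age maps from writer audit.age
  writer optional, float64 -> int32: reader audit.latitude maps from writer audit.latitude
  writer optional, bytes -> bytes: reader audit.checksum maps from writer audit.checksum
  writer field audit.rating has no reader counterpart
  breaking: (audit.checksum, R1)
  breaking: (audit.checksum, R4)
  breaking: (audit.latitude, R3)
  breaking: (audit.rating, R2)
  => backward: BREAKING (4)
checking forward for Invoice: reader v1 against writer v2:
  writer required, Color -> Color: reader channel maps from writer channel
  writer required, Audit -> Audit: reader audit maps from writer audit
  writer optional, string -> string: reader label maps from writer label
  writer required, string -> string: reader city maps from writer city
  writer field seq has no reader counterpart
  writer required, int64 -> int64: reader audit.age maps from writer audit.age
  audit.rating: no writer-side match
  writer optional, int32 -> float64: reader audit.latitude maps from writer audit.latitude
  writer required, bytes -> bytes: reader audit.checksum maps from writer audit.checksum
  breaking: (audit.latitude, R3)
  breaking: (seq, R2)
  => forward: BREAKING (2)


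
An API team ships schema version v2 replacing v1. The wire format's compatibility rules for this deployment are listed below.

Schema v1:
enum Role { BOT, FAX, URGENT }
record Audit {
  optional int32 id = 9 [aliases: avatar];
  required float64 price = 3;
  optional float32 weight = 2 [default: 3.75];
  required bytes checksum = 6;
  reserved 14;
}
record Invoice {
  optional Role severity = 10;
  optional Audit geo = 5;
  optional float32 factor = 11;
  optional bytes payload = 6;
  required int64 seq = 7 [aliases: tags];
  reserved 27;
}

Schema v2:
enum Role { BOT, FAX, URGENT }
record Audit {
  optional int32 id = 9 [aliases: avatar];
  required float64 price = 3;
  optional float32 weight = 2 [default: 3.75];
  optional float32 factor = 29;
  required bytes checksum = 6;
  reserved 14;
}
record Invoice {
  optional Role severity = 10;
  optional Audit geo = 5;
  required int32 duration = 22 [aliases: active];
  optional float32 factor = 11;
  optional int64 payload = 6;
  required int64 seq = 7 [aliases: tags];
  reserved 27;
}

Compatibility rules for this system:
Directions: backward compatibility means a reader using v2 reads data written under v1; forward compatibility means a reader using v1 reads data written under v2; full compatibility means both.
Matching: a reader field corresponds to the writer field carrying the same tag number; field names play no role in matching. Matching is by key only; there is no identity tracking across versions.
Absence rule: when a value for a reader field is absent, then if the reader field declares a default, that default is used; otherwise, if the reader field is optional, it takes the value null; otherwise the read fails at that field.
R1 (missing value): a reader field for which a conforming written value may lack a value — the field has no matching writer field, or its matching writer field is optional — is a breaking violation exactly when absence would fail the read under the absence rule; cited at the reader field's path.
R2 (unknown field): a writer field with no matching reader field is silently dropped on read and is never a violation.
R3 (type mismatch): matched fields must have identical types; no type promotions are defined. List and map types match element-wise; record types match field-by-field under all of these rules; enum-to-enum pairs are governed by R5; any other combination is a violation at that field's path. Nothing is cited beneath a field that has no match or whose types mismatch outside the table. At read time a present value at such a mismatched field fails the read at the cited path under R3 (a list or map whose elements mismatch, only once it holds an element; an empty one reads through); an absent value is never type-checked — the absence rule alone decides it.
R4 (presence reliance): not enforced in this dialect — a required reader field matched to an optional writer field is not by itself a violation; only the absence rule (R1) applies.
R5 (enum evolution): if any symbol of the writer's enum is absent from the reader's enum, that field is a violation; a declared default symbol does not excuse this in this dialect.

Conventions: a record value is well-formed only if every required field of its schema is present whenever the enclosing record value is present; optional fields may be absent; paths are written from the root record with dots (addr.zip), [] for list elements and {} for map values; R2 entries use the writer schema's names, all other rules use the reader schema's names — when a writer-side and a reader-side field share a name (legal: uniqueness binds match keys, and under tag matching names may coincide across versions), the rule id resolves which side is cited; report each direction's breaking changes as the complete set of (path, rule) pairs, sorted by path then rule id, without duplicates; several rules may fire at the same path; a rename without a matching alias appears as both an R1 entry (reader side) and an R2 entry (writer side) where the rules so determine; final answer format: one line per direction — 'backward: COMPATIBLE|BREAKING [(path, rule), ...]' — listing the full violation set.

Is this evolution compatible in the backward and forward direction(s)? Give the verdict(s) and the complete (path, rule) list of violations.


backward: BREAKING [(duration, R1), (payload, R3)]; forward: BREAKING [(payload, R3)]

the writer's type comes first in each Invoice pair
backward on Invoice — v2 reading data written by v1:
  Role -> Role, writer optional: severity aligns to severity
  Audit -> Audit, writer optional: geo aligns to geo
  no writer field matches reader duration
  float32 -> float32, writer optional: factor aligns to factor
  bytes -> int64, writer optional: payload aligns to payload
  int64 -> int64, writer required: seq aligns to seq
  int32 -> int32, writer optional: geo.id aligns to geo.id
  float64 -> float64, writer required: geo.price aligns to geo.price
  float32 -> float32, writer optional: geo.weight aligns to geo.weight
  no writer field matches reader geo.factor
  bytes -> bytes, writer required: geo.checksum aligns to geo.checksum
  rule R1 violated at duration
  rule R3 violated at payload
  => 2 violation(s): backward is BREAKING for Invoice
forward on Invoice — v1 reading data written by v2:
  Role -> Role, writer optional: severity aligns to severity
  Audit -> Audit, writer optional: geo aligns to geo
  float32 -> float32, writer optional: factor aligns to factor
  int64 -> bytes, writer optional: payload aligns to payload
  int64 -> int64, writer required: seq aligns to seq
  writer field duration has no reader counterpart
  int32 -> int32, writer optional: geo.id aligns to geo.id
  float64 -> float64, writer required: geo.price aligns to geo.price
  float32 -> float32, writer optional: geo.weight aligns to geo.weight
  bytes -> bytes, writer required: geo.checksum aligns to geo.checksum
  writer field geo.factor has no reader counterpart
  rule R3 violated at payload
  => 1 violation(s): forward is BREAKING for Invoice


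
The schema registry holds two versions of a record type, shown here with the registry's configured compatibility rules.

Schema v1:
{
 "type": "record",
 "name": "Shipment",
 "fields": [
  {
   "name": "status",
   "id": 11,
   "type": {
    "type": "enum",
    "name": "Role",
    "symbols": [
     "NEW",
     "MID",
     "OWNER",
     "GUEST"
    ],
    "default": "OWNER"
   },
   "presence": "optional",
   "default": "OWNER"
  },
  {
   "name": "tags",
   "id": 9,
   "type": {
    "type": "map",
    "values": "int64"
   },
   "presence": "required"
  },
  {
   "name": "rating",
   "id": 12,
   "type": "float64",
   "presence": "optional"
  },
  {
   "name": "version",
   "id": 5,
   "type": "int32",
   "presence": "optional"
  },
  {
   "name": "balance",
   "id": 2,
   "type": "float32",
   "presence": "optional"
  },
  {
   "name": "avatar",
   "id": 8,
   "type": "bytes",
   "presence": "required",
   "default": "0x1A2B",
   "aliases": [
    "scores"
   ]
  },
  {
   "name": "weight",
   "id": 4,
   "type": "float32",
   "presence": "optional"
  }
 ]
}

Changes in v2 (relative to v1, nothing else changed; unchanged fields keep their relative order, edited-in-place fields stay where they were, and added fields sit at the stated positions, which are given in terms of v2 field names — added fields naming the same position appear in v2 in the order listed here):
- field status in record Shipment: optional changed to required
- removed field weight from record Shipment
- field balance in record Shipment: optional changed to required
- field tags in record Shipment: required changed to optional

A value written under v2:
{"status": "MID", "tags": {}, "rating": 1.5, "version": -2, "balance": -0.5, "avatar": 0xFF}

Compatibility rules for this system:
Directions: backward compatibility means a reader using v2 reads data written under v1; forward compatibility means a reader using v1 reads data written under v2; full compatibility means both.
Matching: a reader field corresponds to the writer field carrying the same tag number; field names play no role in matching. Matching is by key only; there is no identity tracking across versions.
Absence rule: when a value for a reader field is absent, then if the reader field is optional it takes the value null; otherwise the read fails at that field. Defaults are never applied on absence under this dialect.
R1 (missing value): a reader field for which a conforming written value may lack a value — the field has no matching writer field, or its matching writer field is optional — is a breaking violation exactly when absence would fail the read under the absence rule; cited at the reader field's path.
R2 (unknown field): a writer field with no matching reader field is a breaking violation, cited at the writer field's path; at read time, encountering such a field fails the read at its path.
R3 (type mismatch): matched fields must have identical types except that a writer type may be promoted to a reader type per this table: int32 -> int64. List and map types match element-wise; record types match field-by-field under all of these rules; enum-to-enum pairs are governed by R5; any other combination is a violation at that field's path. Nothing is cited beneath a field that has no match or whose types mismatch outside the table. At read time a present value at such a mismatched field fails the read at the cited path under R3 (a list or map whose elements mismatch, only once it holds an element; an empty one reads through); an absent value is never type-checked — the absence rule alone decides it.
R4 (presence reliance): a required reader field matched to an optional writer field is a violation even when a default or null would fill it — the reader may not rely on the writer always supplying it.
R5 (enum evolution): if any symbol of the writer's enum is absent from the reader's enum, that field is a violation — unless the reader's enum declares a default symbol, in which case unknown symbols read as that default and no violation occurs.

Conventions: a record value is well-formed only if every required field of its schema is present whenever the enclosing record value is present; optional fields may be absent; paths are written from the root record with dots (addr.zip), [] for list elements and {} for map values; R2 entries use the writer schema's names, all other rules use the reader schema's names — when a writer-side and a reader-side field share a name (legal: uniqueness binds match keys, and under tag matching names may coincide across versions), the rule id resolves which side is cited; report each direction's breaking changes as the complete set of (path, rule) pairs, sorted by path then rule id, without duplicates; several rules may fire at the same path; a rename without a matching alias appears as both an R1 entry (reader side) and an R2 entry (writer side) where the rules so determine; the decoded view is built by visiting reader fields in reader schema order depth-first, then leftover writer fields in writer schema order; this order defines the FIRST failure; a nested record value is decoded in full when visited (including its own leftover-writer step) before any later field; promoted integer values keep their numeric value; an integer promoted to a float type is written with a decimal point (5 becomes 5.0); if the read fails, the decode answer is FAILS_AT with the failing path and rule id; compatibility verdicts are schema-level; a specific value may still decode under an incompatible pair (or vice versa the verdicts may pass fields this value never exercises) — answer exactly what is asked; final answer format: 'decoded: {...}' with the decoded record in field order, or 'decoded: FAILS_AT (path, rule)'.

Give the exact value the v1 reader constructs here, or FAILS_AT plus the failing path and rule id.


decoded: {"status": "MID", "tags": {}, "rating": 1.5, "version": -2, "balance": -0.5, "avatar": 0xFF, "weight": null}

in Shipment below, arrows point writer -> reader
migrating the Shipment value to v1:
  status := "MID"
  tags := {}
  rating := 1.5
  version := -2
  balance := -0.5
  avatar := 0xFF
  weight := null (not supplied -> null)
  => decoded: {"status": "MID", "tags": {}, "rating": 1.5, "version": -2, "balance": -0.5, "avatar": 0xFF, "weight": null}
remaining Shipment differences; none change what is asked:
  field status in record Shipment: optional changed to required -> changes Shipment's schema-level verdicts only — the decode of this value is the same
  removed field weight from record Shipment -> changes Shipment's schema-level verdicts only — the decode of this value is the same
  field balance in record Shipment: optional changed to required -> changes Shipment's schema-level verdicts only — the decode of this value is the same
  field tags in record Shipment: required changed to optional -> changes Shipment's schema-level verdicts only — the decode of this value is the same


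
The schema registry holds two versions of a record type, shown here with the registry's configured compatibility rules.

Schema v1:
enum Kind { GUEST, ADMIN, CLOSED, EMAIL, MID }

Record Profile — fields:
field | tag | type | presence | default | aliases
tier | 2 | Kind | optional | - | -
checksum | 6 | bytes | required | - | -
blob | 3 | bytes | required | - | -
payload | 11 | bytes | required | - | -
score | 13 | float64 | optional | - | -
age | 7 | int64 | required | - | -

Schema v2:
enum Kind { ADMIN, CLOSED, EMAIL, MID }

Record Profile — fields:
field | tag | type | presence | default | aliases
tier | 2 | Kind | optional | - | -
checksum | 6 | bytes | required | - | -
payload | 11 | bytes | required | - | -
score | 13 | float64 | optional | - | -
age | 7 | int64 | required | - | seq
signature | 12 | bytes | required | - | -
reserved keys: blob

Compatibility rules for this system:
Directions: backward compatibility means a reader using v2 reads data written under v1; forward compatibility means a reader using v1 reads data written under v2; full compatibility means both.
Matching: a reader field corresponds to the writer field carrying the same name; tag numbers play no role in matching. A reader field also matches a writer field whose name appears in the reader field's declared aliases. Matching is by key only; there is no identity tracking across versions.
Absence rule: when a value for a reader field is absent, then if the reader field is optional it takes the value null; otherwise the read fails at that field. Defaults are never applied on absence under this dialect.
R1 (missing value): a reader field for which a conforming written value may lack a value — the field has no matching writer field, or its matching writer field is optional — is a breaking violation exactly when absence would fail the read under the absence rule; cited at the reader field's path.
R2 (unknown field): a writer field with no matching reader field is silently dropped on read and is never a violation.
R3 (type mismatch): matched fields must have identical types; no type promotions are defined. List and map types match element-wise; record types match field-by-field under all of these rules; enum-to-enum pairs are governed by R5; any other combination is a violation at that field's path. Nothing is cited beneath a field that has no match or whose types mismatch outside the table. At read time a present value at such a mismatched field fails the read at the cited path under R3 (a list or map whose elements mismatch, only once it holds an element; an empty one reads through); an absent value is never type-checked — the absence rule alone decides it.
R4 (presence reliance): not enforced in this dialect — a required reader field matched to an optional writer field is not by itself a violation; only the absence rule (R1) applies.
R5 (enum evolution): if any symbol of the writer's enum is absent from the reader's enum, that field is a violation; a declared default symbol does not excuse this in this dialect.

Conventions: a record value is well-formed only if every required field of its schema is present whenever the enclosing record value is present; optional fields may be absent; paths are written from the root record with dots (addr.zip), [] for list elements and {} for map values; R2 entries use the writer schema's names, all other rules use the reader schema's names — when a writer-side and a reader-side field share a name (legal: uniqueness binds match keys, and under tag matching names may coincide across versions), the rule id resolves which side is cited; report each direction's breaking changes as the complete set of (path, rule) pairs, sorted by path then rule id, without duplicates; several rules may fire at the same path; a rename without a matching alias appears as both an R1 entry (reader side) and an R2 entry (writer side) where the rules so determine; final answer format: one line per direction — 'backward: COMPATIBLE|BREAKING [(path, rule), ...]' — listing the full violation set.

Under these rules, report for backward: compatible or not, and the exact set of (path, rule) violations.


the writer's type comes first in each Profile pair
backward analysis of Profile with v2 as reader and v1 as writer:
  tier: paired with writer tier (Kind -> Kind; writer optional)
  checksum: paired with writer checksum (bytes -> bytes; writer required)
  payload: paired with writer payload (bytes -> bytes; writer required)
  score: paired with writer score (float64 -> float64; writer optional)
  age: paired with writer age (int64 -> int64; writer required)
  no writer field matches reader signature
  blob (writer side), unknown to reader
  R1 fires at signature
  R5 fires at tier
  backward on Profile therefore BREAKING (2)
the rest of the Profile diff is inert for this question:
  removed field blob from record Profile (its key "blob" joins the reserved list) -> affects forward compatibility only, which is not asked

backward: BREAKING [(signature, R1), (tier, R5)]


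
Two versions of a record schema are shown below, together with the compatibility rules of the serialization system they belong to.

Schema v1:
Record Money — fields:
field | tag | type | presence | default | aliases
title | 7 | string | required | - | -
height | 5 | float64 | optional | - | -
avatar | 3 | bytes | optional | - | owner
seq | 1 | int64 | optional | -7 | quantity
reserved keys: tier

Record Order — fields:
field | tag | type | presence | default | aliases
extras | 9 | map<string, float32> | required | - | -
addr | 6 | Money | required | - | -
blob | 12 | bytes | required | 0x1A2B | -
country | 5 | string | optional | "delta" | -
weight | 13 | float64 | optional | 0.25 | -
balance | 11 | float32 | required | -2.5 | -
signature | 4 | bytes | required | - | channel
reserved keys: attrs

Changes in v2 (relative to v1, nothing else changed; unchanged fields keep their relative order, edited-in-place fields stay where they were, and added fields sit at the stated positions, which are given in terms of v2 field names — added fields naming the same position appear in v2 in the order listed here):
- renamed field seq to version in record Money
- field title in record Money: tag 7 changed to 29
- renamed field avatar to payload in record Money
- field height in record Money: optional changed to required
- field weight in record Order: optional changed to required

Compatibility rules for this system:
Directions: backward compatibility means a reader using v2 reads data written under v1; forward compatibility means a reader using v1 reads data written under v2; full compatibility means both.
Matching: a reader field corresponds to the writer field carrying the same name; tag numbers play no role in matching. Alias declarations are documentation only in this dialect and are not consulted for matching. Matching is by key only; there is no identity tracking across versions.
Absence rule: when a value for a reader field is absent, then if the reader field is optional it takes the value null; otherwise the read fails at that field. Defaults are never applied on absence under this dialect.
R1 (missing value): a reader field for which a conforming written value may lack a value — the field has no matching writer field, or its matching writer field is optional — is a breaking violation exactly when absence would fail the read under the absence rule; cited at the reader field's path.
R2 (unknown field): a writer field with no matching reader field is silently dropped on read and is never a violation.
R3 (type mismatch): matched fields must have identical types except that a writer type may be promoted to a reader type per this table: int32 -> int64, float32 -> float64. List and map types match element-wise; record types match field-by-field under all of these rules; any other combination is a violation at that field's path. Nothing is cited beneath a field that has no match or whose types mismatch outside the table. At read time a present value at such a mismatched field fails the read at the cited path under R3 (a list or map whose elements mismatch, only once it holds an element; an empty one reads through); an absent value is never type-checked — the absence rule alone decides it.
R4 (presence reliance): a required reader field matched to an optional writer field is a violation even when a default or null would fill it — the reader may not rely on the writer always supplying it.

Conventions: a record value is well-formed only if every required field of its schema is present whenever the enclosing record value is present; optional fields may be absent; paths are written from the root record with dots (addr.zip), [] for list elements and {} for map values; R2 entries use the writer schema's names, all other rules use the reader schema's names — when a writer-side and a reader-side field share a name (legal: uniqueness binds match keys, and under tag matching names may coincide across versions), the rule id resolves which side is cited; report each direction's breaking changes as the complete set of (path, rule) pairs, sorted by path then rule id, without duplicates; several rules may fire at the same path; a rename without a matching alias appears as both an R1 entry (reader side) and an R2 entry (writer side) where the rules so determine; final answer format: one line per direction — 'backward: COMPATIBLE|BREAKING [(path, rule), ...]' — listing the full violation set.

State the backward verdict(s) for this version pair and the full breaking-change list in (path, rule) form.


in Order below, arrows point writer -> reader
backward analysis of Order with v2 as reader and v1 as writer:
  map<string, float32> -> map<string, float32>, writer required: extras aligns to extras
  Money -> Money, writer required: addr aligns to addr
  bytes -> bytes, writer required: blob aligns to blob
  string -> string, writer optional: country aligns to country
  float64 -> float64, writer optional: weight aligns to weight
  float32 -> float32, writer required: balance aligns to balance
  bytes -> bytes, writer required: signature aligns to signature
  string -> string, writer required: addr.title aligns to addr.title
  float64 -> float64, writer optional: addr.height aligns to addr.height
  addr.payload: no writer match
  addr.version: no writer match
  leftover writer field: addr.avatar
  leftover writer field: addr.seq
  R1 fires at addr.height
  R4 fires at addr.height
  R1 fires at weight
  R4 fires at weight
  => backward: BREAKING (4)
remaining Order differences; none change what is asked:
  renamed field seq to version in record Money -> no rule fires on it in Order's dialect; the asked verdict holds
  field title in record Money: tag 7 changed to 29 -> no rule fires on it in Order's dialect; the asked verdict holds
  renamed field avatar to payload in record Money -> no rule fires on it in Order's dialect; the asked verdict holds

backward: BREAKING [(addr.height, R1), (addr.height, R4), (weight, R1), (weight, R4)]


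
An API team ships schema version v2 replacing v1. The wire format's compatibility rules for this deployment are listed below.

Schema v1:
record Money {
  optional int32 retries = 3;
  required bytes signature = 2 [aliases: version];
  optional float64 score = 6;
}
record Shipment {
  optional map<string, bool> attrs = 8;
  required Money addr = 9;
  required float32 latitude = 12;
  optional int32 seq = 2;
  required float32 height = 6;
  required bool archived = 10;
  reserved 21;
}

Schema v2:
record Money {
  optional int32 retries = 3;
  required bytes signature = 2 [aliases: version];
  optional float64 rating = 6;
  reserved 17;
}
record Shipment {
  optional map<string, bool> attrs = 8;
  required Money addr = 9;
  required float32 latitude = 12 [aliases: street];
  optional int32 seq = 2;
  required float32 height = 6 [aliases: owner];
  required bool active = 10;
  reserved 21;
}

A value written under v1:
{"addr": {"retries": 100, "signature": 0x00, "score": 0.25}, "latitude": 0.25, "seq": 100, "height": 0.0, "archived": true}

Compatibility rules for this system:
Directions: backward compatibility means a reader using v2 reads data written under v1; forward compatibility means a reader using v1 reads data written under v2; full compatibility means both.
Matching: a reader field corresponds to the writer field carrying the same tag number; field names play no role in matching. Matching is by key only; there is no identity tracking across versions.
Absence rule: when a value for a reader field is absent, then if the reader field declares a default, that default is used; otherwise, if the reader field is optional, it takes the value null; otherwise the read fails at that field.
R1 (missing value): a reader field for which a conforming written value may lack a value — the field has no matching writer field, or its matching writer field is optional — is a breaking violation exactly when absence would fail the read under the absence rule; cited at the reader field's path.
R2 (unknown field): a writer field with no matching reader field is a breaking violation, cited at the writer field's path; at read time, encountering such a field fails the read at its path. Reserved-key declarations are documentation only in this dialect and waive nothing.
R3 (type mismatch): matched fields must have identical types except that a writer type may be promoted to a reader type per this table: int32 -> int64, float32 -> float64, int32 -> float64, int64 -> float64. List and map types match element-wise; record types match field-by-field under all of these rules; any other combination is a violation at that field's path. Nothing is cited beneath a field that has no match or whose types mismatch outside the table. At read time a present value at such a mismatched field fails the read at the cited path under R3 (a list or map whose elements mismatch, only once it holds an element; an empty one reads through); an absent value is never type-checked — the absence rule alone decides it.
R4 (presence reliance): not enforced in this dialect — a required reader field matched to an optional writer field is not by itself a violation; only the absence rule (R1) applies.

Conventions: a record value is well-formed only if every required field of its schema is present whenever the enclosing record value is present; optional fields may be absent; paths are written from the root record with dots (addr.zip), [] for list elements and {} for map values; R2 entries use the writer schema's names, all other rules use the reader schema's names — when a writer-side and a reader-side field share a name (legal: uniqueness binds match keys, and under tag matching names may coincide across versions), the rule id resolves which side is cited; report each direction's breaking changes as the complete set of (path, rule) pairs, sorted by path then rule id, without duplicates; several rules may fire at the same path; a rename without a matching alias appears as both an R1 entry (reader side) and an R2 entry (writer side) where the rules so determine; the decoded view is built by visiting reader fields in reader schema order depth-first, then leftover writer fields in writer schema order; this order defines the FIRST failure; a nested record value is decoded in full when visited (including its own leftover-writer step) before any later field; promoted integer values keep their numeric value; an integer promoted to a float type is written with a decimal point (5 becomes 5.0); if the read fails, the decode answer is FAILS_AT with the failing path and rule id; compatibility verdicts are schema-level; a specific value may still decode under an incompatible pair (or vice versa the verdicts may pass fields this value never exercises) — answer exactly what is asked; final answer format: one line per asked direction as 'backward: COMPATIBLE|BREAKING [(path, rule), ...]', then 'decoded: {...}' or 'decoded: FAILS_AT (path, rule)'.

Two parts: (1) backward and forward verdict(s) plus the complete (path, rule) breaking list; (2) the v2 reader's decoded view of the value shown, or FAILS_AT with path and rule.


in Shipment below, arrows point writer -> reader
backward on Shipment — v2 reading data written by v1:
  attrs: paired with writer attrs (map<string, bool> -> map<string, bool>; writer optional)
  addr: paired with writer addr (Money -> Money; writer required)
  latitude: paired with writer latitude (float32 -> float32; writer required)
  seq: paired with writer seq (int32 -> int32; writer optional)
  height: paired with writer height (float32 -> float32; writer required)
  active: paired with writer archived (bool -> bool; writer required)
  addr.retries: paired with writer addr.retries (int32 -> int32; writer optional)
  addr.signature: paired with writer addr.signature (bytes -> bytes; writer required)
  addr.rating: paired with writer addr.score (float64 -> float64; writer optional)
  nothing fires on Shipment: backward is COMPATIBLE
forward on Shipment — v1 reading data written by v2:
  attrs: paired with writer attrs (map<string, bool> -> map<string, bool>; writer optional)
  addr: paired with writer addr (Money -> Money; writer required)
  latitude: paired with writer latitude (float32 -> float32; writer required)
  seq: paired with writer seq (int32 -> int32; writer optional)
  height: paired with writer height (float32 -> float32; writer required)
  archived: paired with writer active (bool -> bool; writer required)
  addr.retries: paired with writer addr.retries (int32 -> int32; writer optional)
  addr.signature: paired with writer addr.signature (bytes -> bytes; writer required)
  addr.score: paired with writer addr.rating (float64 -> float64; writer optional)
  nothing fires on Shipment: forward is COMPATIBLE
decoding the Shipment value with the v2 reader:
  attrs := null (not supplied -> null)
  addr.retries := 100
  addr.signature := 0x00
  addr.rating := 0.25 (from writer score)
  latitude := 0.25
  seq := 100
  height := 0.0
  active := true (from writer archived)
  => decoded: {"attrs": null, "addr": {"retries": 100, "signature": 0x00, "rating": 0.25}, "latitude": 0.25, "seq": 100, "height": 0.0, "active": true}

backward: COMPATIBLE []; forward: COMPATIBLE []; decoded: {"attrs": null, "addr": {"retries": 100, "signature": 0x00, "rating": 0.25}, "latitude": 0.25, "seq": 100, "height": 0.0, "active": true}
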